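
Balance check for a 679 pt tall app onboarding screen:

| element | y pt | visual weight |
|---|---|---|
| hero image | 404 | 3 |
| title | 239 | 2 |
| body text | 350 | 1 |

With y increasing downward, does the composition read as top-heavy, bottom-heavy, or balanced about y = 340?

Σw = 3 + 2 + 1 = 6.
y-moment: 3·404 + 2·239 + 1·350 = 2040; centroid 2040/6 ≈ 340.00.
The centroid 340.00 matches the midline at 340, so the layout is balanced.

balanced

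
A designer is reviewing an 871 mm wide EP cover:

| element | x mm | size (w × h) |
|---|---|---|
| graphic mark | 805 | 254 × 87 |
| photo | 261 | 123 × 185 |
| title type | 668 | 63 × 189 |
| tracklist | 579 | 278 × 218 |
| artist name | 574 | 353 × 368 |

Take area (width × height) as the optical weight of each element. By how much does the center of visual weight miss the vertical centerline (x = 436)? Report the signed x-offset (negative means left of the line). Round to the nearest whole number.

Areas: graphic mark 254·87 = 22098, photo 123·185 = 22755, title type 63·189 = 11907, tracklist 278·218 = 60604, artist name 353·368 = 129904. Total weight = 247268.
x: (22098·805 + 22755·261 + 11907·668 + 60604·579 + 129904·574) / 247268 = 141336433 / 247268 ≈ 571.59
Offset from x = 436: 571.59 − 436 ≈ 135.59.

≈ 136 mm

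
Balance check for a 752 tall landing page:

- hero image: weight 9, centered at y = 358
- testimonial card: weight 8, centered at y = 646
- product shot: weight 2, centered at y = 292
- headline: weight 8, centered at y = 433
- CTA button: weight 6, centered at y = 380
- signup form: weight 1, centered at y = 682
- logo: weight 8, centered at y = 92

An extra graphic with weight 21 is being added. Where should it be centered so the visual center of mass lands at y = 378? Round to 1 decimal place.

y ≈ 365.6

After adding the extra graphic, total weight = 9 + 8 + 2 + 8 + 6 + 1 + 8 + 21 = 63.
y: need Σw·y = 63·378 = 23814. Existing = 9·358 + 8·646 + 2·292 + 8·433 + 6·380 + 1·682 + 8·92 = 16136. Remainder 7678 / 21 ≈ 365.62.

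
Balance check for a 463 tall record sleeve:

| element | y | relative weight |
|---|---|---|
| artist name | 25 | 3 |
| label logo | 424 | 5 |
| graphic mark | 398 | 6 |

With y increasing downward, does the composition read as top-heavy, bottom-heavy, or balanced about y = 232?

Total weight = 3 + 5 + 6 = 14.
Σw·y = 3·25 + 5·424 + 6·398 = 4583, so ȳ = 4583/14 ≈ 327.36.
327.4 vs midline 232 → bottom-heavy.

bottom-heavy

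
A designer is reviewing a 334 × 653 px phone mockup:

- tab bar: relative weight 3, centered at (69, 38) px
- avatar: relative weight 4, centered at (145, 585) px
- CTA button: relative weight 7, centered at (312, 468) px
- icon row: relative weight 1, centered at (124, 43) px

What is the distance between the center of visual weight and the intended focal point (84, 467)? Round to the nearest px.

≈ 147 px

Total weight = 3 + 4 + 7 + 1 = 15.
x-moment: 3·69 + 4·145 + 7·312 + 1·124 = 3095; centroid 3095/15 ≈ 206.33.
y-moment: 3·38 + 4·585 + 7·468 + 1·43 = 5773; centroid 5773/15 ≈ 384.87.
Relative to (84, 467): Δ = (122.33, -82.13); |Δ| = √(122.33² + -82.13²) ≈ 147.35.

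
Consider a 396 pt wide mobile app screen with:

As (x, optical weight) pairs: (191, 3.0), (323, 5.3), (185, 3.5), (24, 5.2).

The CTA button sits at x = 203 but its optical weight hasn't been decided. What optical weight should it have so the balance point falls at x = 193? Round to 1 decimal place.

w ≈ 22.4

Existing Σw = 17.0 (3.0 + 5.3 + 3.5 + 5.2); existing moment 3.0·191 + 5.3·323 + 3.5·185 + 5.2·24 = 3057.2.
For the centroid to hit 193: (3057.2 + w·203) / (17.0 + w) = 193.
Solving: w = (193·17.0 − 3057.2) / (203 − 193) = 223.8 / 10 ≈ 22.38.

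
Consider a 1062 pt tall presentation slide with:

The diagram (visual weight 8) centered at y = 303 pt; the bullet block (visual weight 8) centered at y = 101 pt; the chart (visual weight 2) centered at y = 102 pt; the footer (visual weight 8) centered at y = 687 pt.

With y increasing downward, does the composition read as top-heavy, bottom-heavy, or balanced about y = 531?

Σw = 8 + 8 + 2 + 8 = 26.
y: (8·303 + 8·101 + 2·102 + 8·687) / 26 = 8932 / 26 ≈ 343.54
343.5 lies above (smaller y than) the midline 531, so the layout is top-heavy.

top-heavy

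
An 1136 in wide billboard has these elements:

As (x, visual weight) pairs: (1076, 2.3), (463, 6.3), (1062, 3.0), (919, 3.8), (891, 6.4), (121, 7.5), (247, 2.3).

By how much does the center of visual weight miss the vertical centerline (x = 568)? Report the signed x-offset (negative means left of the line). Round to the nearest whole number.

Total weight = 2.3 + 6.3 + 3.0 + 3.8 + 6.4 + 7.5 + 2.3 = 31.6.
x-moment: 2.3·1076 + 6.3·463 + 3.0·1062 + 3.8·919 + 6.4·891 + 7.5·121 + 2.3·247 = 19247.9; centroid 19247.9/31.6 ≈ 609.11.
Against x = 568, that's 609.11 − 568 = 41.11.

≈ 41 in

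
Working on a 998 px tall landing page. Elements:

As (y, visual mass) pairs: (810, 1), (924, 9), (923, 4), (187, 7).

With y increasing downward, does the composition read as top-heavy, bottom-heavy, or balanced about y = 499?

bottom-heavy

Total weight = 1 + 9 + 4 + 7 = 21.
y-moment: 1·810 + 9·924 + 4·923 + 7·187 = 14127; centroid 14127/21 ≈ 672.71.
672.7 lies below (larger y than) the midline 499, so the layout is bottom-heavy.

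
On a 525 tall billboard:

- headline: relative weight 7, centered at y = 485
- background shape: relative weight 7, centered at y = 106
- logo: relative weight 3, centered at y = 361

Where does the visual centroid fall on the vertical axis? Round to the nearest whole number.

y ≈ 307

Σw = 7 + 7 + 3 = 17.
Σw·y = 7·485 + 7·106 + 3·361 = 5220, so ȳ = 5220/17 ≈ 307.06.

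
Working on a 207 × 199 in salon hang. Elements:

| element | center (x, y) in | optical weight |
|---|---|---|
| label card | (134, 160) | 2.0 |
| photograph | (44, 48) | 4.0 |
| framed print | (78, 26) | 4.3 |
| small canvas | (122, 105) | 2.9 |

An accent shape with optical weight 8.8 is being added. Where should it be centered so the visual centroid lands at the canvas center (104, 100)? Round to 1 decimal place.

(131.2, 144.5)

After adding the accent shape, total weight = 2.0 + 4.0 + 4.3 + 2.9 + 8.8 = 22.0.
Along x: (1133.2 + 8.8·x) / 22.0 = 104 (existing moment 2.0·134 + 4.0·44 + 4.3·78 + 2.9·122 = 1133.2) ⇒ x = (2288.0 − 1133.2) / 8.8 ≈ 131.23.
Along y: (928.3 + 8.8·y) / 22.0 = 100 (existing moment 2.0·160 + 4.0·48 + 4.3·26 + 2.9·105 = 928.3) ⇒ y = (2200.0 − 928.3) / 8.8 ≈ 144.51.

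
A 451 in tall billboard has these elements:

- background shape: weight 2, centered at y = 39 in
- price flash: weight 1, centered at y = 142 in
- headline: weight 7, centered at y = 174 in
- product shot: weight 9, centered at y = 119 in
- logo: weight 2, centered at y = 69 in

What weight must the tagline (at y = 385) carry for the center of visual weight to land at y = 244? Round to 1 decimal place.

Existing Σw = 21 (2 + 1 + 7 + 9 + 2); existing moment 2·39 + 1·142 + 7·174 + 9·119 + 2·69 = 2647.
Balance at y = 244 requires (2647 + w·385) / (21 + w) = 244.
So w = (244·21 − 2647)/(385 − 244) = 2477/141 ≈ 17.57.

w ≈ 17.6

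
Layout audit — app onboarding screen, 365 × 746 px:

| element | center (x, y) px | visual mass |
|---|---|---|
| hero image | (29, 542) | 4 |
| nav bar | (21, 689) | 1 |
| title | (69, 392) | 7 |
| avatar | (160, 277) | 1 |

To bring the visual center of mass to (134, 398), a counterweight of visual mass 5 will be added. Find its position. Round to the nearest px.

After adding the counterweight, total weight = 4 + 1 + 7 + 1 + 5 = 18.
Along x: (780 + 5·x) / 18 = 134 (existing moment 4·29 + 1·21 + 7·69 + 1·160 = 780) ⇒ x = (2412 − 780) / 5 ≈ 326.40.
Along y: (5878 + 5·y) / 18 = 398 (existing moment 4·542 + 1·689 + 7·392 + 1·277 = 5878) ⇒ y = (7164 − 5878) / 5 ≈ 257.20.

(326, 257)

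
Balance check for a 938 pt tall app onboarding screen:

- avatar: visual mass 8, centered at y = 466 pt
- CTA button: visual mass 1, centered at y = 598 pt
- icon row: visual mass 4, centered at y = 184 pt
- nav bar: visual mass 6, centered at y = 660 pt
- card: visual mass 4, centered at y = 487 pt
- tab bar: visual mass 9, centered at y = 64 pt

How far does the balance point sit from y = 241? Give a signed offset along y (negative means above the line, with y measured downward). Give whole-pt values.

Weights sum to 8 + 1 + 4 + 6 + 4 + 9 = 32.
y: moment 11546 / weight 32 ≈ 360.81
Difference: 360.81 − 241 ≈ 119.81.

≈ 120 pt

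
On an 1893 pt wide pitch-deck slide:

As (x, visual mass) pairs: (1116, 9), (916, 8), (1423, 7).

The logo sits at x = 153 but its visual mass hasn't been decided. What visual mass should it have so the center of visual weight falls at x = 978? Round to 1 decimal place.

w ≈ 4.7

Fixed elements: Σw = 9 + 8 + 7 = 24, Σw·x = 9·1116 + 8·916 + 7·1423 = 27333.
Balance at x = 978 requires (27333 + w·153) / (24 + w) = 978.
So w = (978·24 − 27333)/(153 − 978) = -3861/-825 ≈ 4.68.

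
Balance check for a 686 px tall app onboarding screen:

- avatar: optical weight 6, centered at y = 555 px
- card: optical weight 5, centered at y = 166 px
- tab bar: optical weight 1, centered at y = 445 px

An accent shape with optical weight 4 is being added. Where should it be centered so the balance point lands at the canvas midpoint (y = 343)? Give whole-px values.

After adding the accent shape, total weight = 6 + 5 + 1 + 4 = 16.
y: need Σw·y = 16·343 = 5488. Existing = 6·555 + 5·166 + 1·445 = 4605. Remainder 883 / 4 ≈ 220.75.

y ≈ 221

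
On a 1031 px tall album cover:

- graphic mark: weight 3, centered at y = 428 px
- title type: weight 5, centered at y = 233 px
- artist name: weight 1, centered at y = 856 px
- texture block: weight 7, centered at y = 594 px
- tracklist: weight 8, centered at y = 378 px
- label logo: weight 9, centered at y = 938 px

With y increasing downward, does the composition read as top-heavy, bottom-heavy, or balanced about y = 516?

Total weight = 3 + 5 + 1 + 7 + 8 + 9 = 33.
Σw·y = 18929; ȳ = 18929/33 ≈ 573.61.
Since 573.6 is below (larger y than) 516, the composition reads bottom-heavy.

bottom-heavy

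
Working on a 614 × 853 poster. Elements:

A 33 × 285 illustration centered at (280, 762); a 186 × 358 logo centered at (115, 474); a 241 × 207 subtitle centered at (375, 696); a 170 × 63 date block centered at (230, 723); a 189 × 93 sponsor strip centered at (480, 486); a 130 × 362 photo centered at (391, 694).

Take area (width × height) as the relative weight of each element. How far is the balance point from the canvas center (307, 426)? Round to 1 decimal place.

≈ 183.1

Areas → weights: illustration 33·285 = 9405, logo 186·358 = 66588, subtitle 241·207 = 49887, date block 170·63 = 10710, sponsor strip 189·93 = 17577, photo 130·362 = 47060; Σw = 201227.
Σw·x = 58299365; x̄ = 58299365/201227 ≈ 289.72.
Σw·y = 122396066; ȳ = 122396066/201227 ≈ 608.25.
Offset from (307, 426): Δx ≈ -17.28, Δy ≈ 182.25; distance = √(Δx² + Δy²) ≈ 183.07.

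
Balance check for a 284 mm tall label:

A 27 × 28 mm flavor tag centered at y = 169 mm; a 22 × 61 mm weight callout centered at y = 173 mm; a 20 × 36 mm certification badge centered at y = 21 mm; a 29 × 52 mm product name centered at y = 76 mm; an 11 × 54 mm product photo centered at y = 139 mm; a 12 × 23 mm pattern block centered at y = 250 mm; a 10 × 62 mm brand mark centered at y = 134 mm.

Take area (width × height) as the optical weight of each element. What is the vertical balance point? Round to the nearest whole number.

Areas: flavor tag 27·28 = 756, weight callout 22·61 = 1342, certification badge 20·36 = 720, product name 29·52 = 1508, product photo 11·54 = 594, pattern block 12·23 = 276, brand mark 10·62 = 620. Total weight = 5816.
y: (756·169 + 1342·173 + 720·21 + 1508·76 + 594·139 + 276·250 + 620·134) / 5816 = 724304 / 5816 ≈ 124.54

y ≈ 125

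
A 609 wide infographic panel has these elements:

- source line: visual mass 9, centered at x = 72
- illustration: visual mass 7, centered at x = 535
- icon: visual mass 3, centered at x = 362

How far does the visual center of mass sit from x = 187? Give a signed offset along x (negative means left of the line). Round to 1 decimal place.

≈ 101.4

Weights sum to 9 + 7 + 3 = 19.
Σw·x = 9·72 + 7·535 + 3·362 = 5479, so x̄ = 5479/19 ≈ 288.37.
Against x = 187, that's 288.37 − 187 = 101.37.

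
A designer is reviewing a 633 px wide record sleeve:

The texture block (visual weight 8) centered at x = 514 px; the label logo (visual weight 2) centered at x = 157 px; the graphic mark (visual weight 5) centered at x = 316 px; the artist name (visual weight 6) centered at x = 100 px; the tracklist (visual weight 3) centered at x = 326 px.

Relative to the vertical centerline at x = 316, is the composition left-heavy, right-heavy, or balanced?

balanced

Weights sum to 8 + 2 + 5 + 6 + 3 = 24.
Σw·x = 8·514 + 2·157 + 5·316 + 6·100 + 3·326 = 7584, so x̄ = 7584/24 ≈ 316.00.
316.00 = 316 exactly: balanced.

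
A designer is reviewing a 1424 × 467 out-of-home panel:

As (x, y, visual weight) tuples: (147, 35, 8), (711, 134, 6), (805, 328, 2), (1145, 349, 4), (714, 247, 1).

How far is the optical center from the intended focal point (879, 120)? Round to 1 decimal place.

≈ 294.0

Σw = 8 + 6 + 2 + 4 + 1 = 21.
x: (8·147 + 6·711 + 2·805 + 4·1145 + 1·714) / 21 = 12346 / 21 ≈ 587.90
y: (8·35 + 6·134 + 2·328 + 4·349 + 1·247) / 21 = 3383 / 21 ≈ 161.10
Offset from (879, 120): Δx ≈ -291.10, Δy ≈ 41.10; distance = √(Δx² + Δy²) ≈ 293.98.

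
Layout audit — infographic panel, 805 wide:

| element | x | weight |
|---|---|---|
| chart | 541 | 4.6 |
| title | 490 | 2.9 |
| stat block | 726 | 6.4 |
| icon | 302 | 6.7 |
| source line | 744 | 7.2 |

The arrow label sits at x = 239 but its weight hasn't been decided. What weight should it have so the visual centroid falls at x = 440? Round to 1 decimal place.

Known weights sum to 4.6 + 2.9 + 6.4 + 6.7 + 7.2 = 27.8; their moment is 4.6·541 + 2.9·490 + 6.4·726 + 6.7·302 + 7.2·744 = 15936.2.
Balance at x = 440 requires (15936.2 + w·239) / (27.8 + w) = 440.
Rearranging, w·(239 − 440) = 440·27.8 − 15936.2 = -3704.2, so w ≈ -3704.2/-201 = 18.43.

w ≈ 18.4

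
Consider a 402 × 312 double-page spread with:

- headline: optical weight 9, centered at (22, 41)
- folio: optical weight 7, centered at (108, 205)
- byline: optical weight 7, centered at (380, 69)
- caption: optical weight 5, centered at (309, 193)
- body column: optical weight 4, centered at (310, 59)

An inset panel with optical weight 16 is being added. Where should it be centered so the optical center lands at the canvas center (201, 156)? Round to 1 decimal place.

With the inset panel, Σw becomes 9 + 7 + 7 + 5 + 4 + 16 = 48.
x: target moment 48×201 = 9648; current 9·22 + 7·108 + 7·380 + 5·309 + 4·310 = 6399; the inset panel supplies 3249, so x = 3249/16 ≈ 203.06.
y: target moment 48×156 = 7488; current 9·41 + 7·205 + 7·69 + 5·193 + 4·59 = 3488; the inset panel supplies 4000, so y = 4000/16 ≈ 250.00.

(203.1, 250.0)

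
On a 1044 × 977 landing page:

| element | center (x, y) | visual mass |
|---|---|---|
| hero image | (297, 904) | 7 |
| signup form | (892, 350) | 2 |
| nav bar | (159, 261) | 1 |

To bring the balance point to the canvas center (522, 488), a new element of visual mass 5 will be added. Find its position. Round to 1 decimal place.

(761.6, 6.2)

After adding the new element, total weight = 7 + 2 + 1 + 5 = 15.
Along x: (4022 + 5·x) / 15 = 522 (existing moment 7·297 + 2·892 + 1·159 = 4022) ⇒ x = (7830 − 4022) / 5 ≈ 761.60.
Along y: (7289 + 5·y) / 15 = 488 (existing moment 7·904 + 2·350 + 1·261 = 7289) ⇒ y = (7320 − 7289) / 5 ≈ 6.20.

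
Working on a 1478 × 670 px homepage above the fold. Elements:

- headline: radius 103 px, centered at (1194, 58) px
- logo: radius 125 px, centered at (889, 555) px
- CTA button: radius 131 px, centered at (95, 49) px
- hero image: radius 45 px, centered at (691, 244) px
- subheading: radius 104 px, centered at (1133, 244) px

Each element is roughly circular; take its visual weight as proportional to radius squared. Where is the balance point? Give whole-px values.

Weights ∝ r²: headline 103² = 10609, logo 125² = 15625, CTA button 131² = 17161, hero image 45² = 2025, subheading 104² = 10816; Σw = 56236.
x-moment: 10609·1194 + 15625·889 + 17161·95 + 2025·691 + 10816·1133 = 41841869; centroid 41841869/56236 ≈ 744.04.
y-moment: 10609·58 + 15625·555 + 17161·49 + 2025·244 + 10816·244 = 13261290; centroid 13261290/56236 ≈ 235.81.

(744, 236)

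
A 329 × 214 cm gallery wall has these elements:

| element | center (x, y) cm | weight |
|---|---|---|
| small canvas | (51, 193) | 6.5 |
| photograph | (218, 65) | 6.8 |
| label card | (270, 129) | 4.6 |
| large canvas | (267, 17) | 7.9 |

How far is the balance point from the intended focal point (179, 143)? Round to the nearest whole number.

Σw = 6.5 + 6.8 + 4.6 + 7.9 = 25.8.
Σw·x = 6.5·51 + 6.8·218 + 4.6·270 + 7.9·267 = 5165.2, so x̄ = 5165.2/25.8 ≈ 200.20.
Σw·y = 6.5·193 + 6.8·65 + 4.6·129 + 7.9·17 = 2424.2, so ȳ = 2424.2/25.8 ≈ 93.96.
Offset from (179, 143): Δx ≈ 21.20, Δy ≈ -49.04; distance = √(Δx² + Δy²) ≈ 53.43.

≈ 53 cm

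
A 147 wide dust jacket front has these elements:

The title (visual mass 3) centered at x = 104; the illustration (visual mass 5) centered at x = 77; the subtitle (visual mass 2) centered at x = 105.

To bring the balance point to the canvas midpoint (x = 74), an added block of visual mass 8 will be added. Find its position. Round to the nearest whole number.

With the added block, Σw becomes 3 + 5 + 2 + 8 = 18.
Along x: (907 + 8·x) / 18 = 74 (existing moment 3·104 + 5·77 + 2·105 = 907) ⇒ x = (1332 − 907) / 8 ≈ 53.12.

x ≈ 53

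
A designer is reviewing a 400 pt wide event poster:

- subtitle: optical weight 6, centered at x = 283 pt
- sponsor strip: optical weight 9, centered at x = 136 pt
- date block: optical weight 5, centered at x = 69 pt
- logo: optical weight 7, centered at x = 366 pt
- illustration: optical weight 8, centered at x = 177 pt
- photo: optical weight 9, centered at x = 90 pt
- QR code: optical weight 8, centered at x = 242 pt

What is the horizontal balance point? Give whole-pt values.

Σw = 6 + 9 + 5 + 7 + 8 + 9 + 8 = 52.
x: moment 9991 / weight 52 ≈ 192.13

x ≈ 192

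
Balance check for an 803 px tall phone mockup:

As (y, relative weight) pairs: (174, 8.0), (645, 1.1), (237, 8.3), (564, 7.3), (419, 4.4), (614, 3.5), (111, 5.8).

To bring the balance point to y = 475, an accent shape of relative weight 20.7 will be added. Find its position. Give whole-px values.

y ≈ 737

New total weight: (8.0 + 1.1 + 8.3 + 7.3 + 4.4 + 3.5 + 5.8) + 20.7 = 59.1.
y: target moment 59.1×475 = 28072.5; current 8.0·174 + 1.1·645 + 8.3·237 + 7.3·564 + 4.4·419 + 3.5·614 + 5.8·111 = 12822.2; the accent shape supplies 15250.3, so y = 15250.3/20.7 ≈ 736.73.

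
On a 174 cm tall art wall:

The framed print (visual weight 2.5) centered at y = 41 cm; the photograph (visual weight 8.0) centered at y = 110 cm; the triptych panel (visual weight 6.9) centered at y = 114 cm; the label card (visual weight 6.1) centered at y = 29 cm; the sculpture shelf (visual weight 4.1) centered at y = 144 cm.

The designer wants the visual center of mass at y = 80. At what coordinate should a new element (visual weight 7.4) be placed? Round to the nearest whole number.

New total weight: (2.5 + 8.0 + 6.9 + 6.1 + 4.1) + 7.4 = 35.0.
Along y: (2536.4 + 7.4·y) / 35.0 = 80 (existing moment 2.5·41 + 8.0·110 + 6.9·114 + 6.1·29 + 4.1·144 = 2536.4) ⇒ y = (2800.0 − 2536.4) / 7.4 ≈ 35.62.

y ≈ 36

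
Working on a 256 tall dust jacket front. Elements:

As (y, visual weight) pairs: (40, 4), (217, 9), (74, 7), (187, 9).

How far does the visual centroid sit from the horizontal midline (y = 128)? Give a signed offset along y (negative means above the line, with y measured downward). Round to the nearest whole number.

Weights sum to 4 + 9 + 7 + 9 = 29.
Σw·y = 4·40 + 9·217 + 7·74 + 9·187 = 4314, so ȳ = 4314/29 ≈ 148.76.
Offset from y = 128: 148.76 − 128 ≈ 20.76.

≈ 21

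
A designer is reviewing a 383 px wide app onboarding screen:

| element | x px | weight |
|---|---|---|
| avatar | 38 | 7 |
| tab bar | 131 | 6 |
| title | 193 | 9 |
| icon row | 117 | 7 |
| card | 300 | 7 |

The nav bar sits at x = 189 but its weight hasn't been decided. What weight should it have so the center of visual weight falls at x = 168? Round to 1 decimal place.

Known weights sum to 7 + 6 + 9 + 7 + 7 = 36; their moment is 7·38 + 6·131 + 9·193 + 7·117 + 7·300 = 5708.
Balance at x = 168 requires (5708 + w·189) / (36 + w) = 168.
Rearranging, w·(189 − 168) = 168·36 − 5708 = 340, so w ≈ 340/21 = 16.19.

w ≈ 16.2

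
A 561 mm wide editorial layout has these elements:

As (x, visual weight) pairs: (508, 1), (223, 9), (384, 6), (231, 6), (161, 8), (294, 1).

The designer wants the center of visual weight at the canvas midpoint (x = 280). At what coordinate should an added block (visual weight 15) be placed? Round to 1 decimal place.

New total weight: (1 + 9 + 6 + 6 + 8 + 1) + 15 = 46.
x: target moment 46×280 = 12880; current 1·508 + 9·223 + 6·384 + 6·231 + 8·161 + 1·294 = 7787; the added block supplies 5093, so x = 5093/15 ≈ 339.53.

x ≈ 339.5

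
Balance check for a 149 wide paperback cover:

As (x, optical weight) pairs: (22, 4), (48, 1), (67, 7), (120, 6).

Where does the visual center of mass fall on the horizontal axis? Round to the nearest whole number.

Σw = 4 + 1 + 7 + 6 = 18.
x-moment: 4·22 + 1·48 + 7·67 + 6·120 = 1325; centroid 1325/18 ≈ 73.61.

x ≈ 74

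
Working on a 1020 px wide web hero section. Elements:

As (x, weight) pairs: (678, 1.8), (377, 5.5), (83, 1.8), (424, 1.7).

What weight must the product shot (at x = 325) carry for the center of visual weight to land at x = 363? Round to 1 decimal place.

Existing Σw = 10.8 (1.8 + 5.5 + 1.8 + 1.7); existing moment 1.8·678 + 5.5·377 + 1.8·83 + 1.7·424 = 4164.1.
Balance at x = 363 requires (4164.1 + w·325) / (10.8 + w) = 363.
So w = (363·10.8 − 4164.1)/(325 − 363) = -243.7/-38 ≈ 6.41.

w ≈ 6.4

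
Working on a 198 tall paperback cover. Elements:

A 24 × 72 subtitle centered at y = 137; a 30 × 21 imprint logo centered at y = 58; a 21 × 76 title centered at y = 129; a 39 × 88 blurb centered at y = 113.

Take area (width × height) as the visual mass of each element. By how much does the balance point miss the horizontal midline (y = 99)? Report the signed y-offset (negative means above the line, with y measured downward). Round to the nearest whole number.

≈ 18

Areas → weights: subtitle 24·72 = 1728, imprint logo 30·21 = 630, title 21·76 = 1596, blurb 39·88 = 3432; Σw = 7386.
y: (1728·137 + 630·58 + 1596·129 + 3432·113) / 7386 = 866976 / 7386 ≈ 117.38
Offset from y = 99: 117.38 − 99 ≈ 18.38.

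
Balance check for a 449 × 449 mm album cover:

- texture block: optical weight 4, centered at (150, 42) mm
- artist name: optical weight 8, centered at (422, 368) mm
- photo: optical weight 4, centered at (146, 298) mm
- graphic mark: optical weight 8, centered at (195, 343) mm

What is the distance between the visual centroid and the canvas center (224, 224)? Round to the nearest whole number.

Σw = 4 + 8 + 4 + 8 = 24.
x: (4·150 + 8·422 + 4·146 + 8·195) / 24 = 6120 / 24 ≈ 255.00
y: (4·42 + 8·368 + 4·298 + 8·343) / 24 = 7048 / 24 ≈ 293.67
Relative to (224, 224): Δ = (31.00, 69.67); |Δ| = √(31.00² + 69.67²) ≈ 76.25.

≈ 76 mm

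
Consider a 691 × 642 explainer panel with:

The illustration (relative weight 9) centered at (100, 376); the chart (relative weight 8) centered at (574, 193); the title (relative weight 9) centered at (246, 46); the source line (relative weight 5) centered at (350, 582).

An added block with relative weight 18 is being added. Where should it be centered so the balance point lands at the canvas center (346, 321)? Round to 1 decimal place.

With the added block, Σw becomes 9 + 8 + 9 + 5 + 18 = 49.
x: target moment 49×346 = 16954; current 9·100 + 8·574 + 9·246 + 5·350 = 9456; the added block supplies 7498, so x = 7498/18 ≈ 416.56.
y: target moment 49×321 = 15729; current 9·376 + 8·193 + 9·46 + 5·582 = 8252; the added block supplies 7477, so y = 7477/18 ≈ 415.39.

(416.6, 415.4)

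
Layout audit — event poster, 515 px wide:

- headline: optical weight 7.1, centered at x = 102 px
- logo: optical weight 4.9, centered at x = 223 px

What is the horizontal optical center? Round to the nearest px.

x ≈ 151

Total weight = 7.1 + 4.9 = 12.0.
Σw·x = 7.1·102 + 4.9·223 = 1816.9, so x̄ = 1816.9/12.0 ≈ 151.41.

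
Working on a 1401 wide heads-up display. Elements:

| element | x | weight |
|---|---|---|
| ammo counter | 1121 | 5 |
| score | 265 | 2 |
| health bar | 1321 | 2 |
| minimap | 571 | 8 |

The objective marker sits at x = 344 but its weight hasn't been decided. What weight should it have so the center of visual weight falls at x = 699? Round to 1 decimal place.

Existing Σw = 17 (5 + 2 + 2 + 8); existing moment 5·1121 + 2·265 + 2·1321 + 8·571 = 13345.
For the centroid to hit 699: (13345 + w·344) / (17 + w) = 699.
Solving: w = (699·17 − 13345) / (344 − 699) = -1462 / -355 ≈ 4.12.

w ≈ 4.1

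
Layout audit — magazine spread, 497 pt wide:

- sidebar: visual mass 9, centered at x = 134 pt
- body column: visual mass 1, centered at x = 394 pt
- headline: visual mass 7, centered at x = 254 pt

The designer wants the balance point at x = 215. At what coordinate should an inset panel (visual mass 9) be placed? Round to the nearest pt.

After adding the inset panel, total weight = 9 + 1 + 7 + 9 = 26.
x: need Σw·x = 26·215 = 5590. Existing = 9·134 + 1·394 + 7·254 = 3378. Remainder 2212 / 9 ≈ 245.78.

x ≈ 246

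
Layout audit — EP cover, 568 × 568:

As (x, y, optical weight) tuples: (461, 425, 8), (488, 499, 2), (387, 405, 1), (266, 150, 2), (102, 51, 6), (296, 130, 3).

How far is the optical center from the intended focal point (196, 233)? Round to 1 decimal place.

≈ 129.6

Σw = 8 + 2 + 1 + 2 + 6 + 3 = 22.
Σw·x = 8·461 + 2·488 + 1·387 + 2·266 + 6·102 + 3·296 = 7083, so x̄ = 7083/22 ≈ 321.95.
Σw·y = 8·425 + 2·499 + 1·405 + 2·150 + 6·51 + 3·130 = 5799, so ȳ = 5799/22 ≈ 263.59.
From (196, 233): dx = 125.95, dy = 30.59, so the distance is √(dx²+dy²) ≈ 129.62.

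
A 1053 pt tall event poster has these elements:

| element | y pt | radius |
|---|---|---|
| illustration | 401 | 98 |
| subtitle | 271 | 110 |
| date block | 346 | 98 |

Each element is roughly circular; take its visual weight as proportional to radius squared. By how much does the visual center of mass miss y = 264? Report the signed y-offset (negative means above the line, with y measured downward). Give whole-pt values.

Weights ∝ r²: illustration 98² = 9604, subtitle 110² = 12100, date block 98² = 9604; Σw = 31308.
Σw·y = 9604·401 + 12100·271 + 9604·346 = 10453288, so ȳ = 10453288/31308 ≈ 333.89.
Difference: 333.89 − 264 ≈ 69.89.

≈ 70 pt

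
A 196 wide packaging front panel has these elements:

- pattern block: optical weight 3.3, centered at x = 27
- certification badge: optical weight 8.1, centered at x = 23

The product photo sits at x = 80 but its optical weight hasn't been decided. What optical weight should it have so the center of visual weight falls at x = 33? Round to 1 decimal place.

Fixed elements: Σw = 3.3 + 8.1 = 11.4, Σw·x = 3.3·27 + 8.1·23 = 275.4.
For the centroid to hit 33: (275.4 + w·80) / (11.4 + w) = 33.
Rearranging, w·(80 − 33) = 33·11.4 − 275.4 = 100.8, so w ≈ 100.8/47 = 2.14.

w ≈ 2.1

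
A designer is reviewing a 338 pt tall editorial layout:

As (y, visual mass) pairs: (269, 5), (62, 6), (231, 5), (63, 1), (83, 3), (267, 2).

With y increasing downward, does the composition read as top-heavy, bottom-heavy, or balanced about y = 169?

Σw = 5 + 6 + 5 + 1 + 3 + 2 = 22.
Σw·y = 5·269 + 6·62 + 5·231 + 1·63 + 3·83 + 2·267 = 3718, so ȳ = 3718/22 ≈ 169.00.
That equals the midline 169 — balanced.

balanced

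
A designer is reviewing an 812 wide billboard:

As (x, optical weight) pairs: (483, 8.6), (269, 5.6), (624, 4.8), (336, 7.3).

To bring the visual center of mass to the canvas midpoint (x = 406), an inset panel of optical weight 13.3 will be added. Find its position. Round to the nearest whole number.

x ≈ 374

New total weight: (8.6 + 5.6 + 4.8 + 7.3) + 13.3 = 39.6.
Along x: (11108.2 + 13.3·x) / 39.6 = 406 (existing moment 8.6·483 + 5.6·269 + 4.8·624 + 7.3·336 = 11108.2) ⇒ x = (16077.6 − 11108.2) / 13.3 ≈ 373.64.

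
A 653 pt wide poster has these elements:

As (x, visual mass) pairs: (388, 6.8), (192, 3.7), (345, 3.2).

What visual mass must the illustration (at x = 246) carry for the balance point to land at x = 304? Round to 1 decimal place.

Known weights sum to 6.8 + 3.7 + 3.2 = 13.7; their moment is 6.8·388 + 3.7·192 + 3.2·345 = 4452.8.
For the centroid to hit 304: (4452.8 + w·246) / (13.7 + w) = 304.
Solving: w = (304·13.7 − 4452.8) / (246 − 304) = -288.0 / -58 ≈ 4.97.

w ≈ 5.0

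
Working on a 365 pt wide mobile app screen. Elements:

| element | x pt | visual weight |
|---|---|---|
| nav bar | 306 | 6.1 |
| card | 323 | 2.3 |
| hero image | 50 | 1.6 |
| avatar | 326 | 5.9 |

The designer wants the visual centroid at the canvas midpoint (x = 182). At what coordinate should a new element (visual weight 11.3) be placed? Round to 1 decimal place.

With the new element, Σw becomes 6.1 + 2.3 + 1.6 + 5.9 + 11.3 = 27.2.
x: target moment 27.2×182 = 4950.4; current 6.1·306 + 2.3·323 + 1.6·50 + 5.9·326 = 4612.9; the new element supplies 337.5, so x = 337.5/11.3 ≈ 29.87.

x ≈ 29.9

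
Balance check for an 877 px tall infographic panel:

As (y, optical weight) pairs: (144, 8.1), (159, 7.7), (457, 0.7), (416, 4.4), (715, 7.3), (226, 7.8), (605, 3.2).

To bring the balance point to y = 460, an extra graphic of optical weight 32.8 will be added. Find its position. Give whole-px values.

With the extra graphic, Σw becomes 8.1 + 7.7 + 0.7 + 4.4 + 7.3 + 7.8 + 3.2 + 32.8 = 72.0.
Along y: (13459.3 + 32.8·y) / 72.0 = 460 (existing moment 8.1·144 + 7.7·159 + 0.7·457 + 4.4·416 + 7.3·715 + 7.8·226 + 3.2·605 = 13459.3) ⇒ y = (33120.0 − 13459.3) / 32.8 ≈ 599.41.

y ≈ 599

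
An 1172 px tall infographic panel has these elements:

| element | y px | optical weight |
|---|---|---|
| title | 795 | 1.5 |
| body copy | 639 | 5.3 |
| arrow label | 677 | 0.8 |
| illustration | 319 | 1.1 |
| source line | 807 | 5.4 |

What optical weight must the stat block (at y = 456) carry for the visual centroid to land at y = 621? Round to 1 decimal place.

w ≈ 6.5

Known weights sum to 1.5 + 5.3 + 0.8 + 1.1 + 5.4 = 14.1; their moment is 1.5·795 + 5.3·639 + 0.8·677 + 1.1·319 + 5.4·807 = 9829.5.
For the centroid to hit 621: (9829.5 + w·456) / (14.1 + w) = 621.
Rearranging, w·(456 − 621) = 621·14.1 − 9829.5 = -1073.4, so w ≈ -1073.4/-165 = 6.51.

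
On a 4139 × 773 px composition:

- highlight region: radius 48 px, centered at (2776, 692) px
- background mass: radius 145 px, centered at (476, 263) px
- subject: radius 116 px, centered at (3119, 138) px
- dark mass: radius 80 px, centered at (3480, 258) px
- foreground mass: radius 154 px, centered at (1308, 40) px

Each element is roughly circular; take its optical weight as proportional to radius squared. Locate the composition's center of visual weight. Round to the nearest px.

(1669, 173)

Weights ∝ r²: highlight region 48² = 2304, background mass 145² = 21025, subject 116² = 13456, dark mass 80² = 6400, foreground mass 154² = 23716; Σw = 66901.
x: (2304·2776 + 21025·476 + 13456·3119 + 6400·3480 + 23716·1308) / 66901 = 111665596 / 66901 ≈ 1669.12
y: (2304·692 + 21025·263 + 13456·138 + 6400·258 + 23716·40) / 66901 = 11580711 / 66901 ≈ 173.10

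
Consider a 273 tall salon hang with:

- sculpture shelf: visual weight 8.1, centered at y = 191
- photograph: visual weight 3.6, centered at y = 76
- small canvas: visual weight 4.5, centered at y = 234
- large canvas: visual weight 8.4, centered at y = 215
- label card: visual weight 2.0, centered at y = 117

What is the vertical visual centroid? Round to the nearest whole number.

y ≈ 185

Weights sum to 8.1 + 3.6 + 4.5 + 8.4 + 2.0 = 26.6.
Σw·y = 8.1·191 + 3.6·76 + 4.5·234 + 8.4·215 + 2.0·117 = 4913.7, so ȳ = 4913.7/26.6 ≈ 184.73.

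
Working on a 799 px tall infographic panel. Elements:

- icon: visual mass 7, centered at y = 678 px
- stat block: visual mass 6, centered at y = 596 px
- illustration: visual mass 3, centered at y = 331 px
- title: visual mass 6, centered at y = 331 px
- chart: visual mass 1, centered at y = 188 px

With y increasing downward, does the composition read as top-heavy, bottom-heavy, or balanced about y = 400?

Σw = 7 + 6 + 3 + 6 + 1 = 23.
y: (7·678 + 6·596 + 3·331 + 6·331 + 1·188) / 23 = 11489 / 23 ≈ 499.52
499.5 lies below (larger y than) the midline 400, so the layout is bottom-heavy.

bottom-heavy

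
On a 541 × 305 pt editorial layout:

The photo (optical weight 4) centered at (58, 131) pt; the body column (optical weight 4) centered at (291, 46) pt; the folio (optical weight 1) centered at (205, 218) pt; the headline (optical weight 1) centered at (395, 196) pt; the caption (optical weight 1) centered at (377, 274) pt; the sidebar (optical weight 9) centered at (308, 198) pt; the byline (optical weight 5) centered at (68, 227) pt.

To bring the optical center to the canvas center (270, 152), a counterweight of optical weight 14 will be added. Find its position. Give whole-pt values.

(360, 115)

With the counterweight, Σw becomes 4 + 4 + 1 + 1 + 1 + 9 + 5 + 14 = 39.
x: need Σw·x = 39·270 = 10530. Existing = 4·58 + 4·291 + 1·205 + 1·395 + 1·377 + 9·308 + 5·68 = 5485. Remainder 5045 / 14 ≈ 360.36.
y: need Σw·y = 39·152 = 5928. Existing = 4·131 + 4·46 + 1·218 + 1·196 + 1·274 + 9·198 + 5·227 = 4313. Remainder 1615 / 14 ≈ 115.36.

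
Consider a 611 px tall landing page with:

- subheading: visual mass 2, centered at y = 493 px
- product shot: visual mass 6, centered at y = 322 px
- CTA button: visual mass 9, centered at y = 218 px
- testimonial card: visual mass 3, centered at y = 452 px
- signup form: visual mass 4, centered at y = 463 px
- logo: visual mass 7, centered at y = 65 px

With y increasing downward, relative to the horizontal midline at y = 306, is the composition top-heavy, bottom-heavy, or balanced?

top-heavy

Total weight = 2 + 6 + 9 + 3 + 4 + 7 = 31.
y: moment 8543 / weight 31 ≈ 275.58
275.6 lies above (smaller y than) the midline 306, so the layout is top-heavy.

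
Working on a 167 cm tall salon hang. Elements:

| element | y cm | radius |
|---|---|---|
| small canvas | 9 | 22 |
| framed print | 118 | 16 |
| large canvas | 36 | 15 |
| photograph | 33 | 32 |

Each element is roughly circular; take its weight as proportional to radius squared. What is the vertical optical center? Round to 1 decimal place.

y ≈ 38.4

Weights ∝ r²: small canvas 22² = 484, framed print 16² = 256, large canvas 15² = 225, photograph 32² = 1024; Σw = 1989.
y: (484·9 + 256·118 + 225·36 + 1024·33) / 1989 = 76456 / 1989 ≈ 38.44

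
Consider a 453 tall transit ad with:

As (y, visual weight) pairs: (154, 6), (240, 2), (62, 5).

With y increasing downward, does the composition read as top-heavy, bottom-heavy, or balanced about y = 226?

Total weight = 6 + 2 + 5 = 13.
Σw·y = 6·154 + 2·240 + 5·62 = 1714, so ȳ = 1714/13 ≈ 131.85.
Since 131.8 is above (smaller y than) 226, the composition reads top-heavy.

top-heavy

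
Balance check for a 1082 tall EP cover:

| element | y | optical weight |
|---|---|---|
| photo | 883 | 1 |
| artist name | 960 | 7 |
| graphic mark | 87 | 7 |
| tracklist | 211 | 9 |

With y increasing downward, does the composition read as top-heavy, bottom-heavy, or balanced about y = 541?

Total weight = 1 + 7 + 7 + 9 = 24.
Σw·y = 1·883 + 7·960 + 7·87 + 9·211 = 10111, so ȳ = 10111/24 ≈ 421.29.
Since 421.3 is above (smaller y than) 541, the composition reads top-heavy.

top-heavy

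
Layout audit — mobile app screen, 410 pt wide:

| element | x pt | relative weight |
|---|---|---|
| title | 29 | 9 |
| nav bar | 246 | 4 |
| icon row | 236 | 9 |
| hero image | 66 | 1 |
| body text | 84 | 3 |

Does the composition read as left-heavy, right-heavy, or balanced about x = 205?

Total weight = 9 + 4 + 9 + 1 + 3 = 26.
x-moment: 9·29 + 4·246 + 9·236 + 1·66 + 3·84 = 3687; centroid 3687/26 ≈ 141.81.
141.8 vs midline 205 → left-heavy.

left-heavy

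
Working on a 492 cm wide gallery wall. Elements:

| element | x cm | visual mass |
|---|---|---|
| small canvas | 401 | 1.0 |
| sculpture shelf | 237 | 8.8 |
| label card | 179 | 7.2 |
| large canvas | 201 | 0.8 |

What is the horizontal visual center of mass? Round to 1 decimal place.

Σw = 1.0 + 8.8 + 7.2 + 0.8 = 17.8.
Σw·x = 1.0·401 + 8.8·237 + 7.2·179 + 0.8·201 = 3936.2, so x̄ = 3936.2/17.8 ≈ 221.13.

x ≈ 221.1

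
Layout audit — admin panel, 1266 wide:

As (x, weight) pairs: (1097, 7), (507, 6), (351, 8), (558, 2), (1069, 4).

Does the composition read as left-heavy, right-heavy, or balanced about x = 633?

right-heavy

Total weight = 7 + 6 + 8 + 2 + 4 = 27.
Σw·x = 7·1097 + 6·507 + 8·351 + 2·558 + 4·1069 = 18921, so x̄ = 18921/27 ≈ 700.78.
700.8 vs midline 633 → right-heavy.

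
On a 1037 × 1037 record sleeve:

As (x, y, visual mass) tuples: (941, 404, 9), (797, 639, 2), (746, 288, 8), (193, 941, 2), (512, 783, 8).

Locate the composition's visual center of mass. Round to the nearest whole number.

Total weight = 9 + 2 + 8 + 2 + 8 = 29.
x-moment: 9·941 + 2·797 + 8·746 + 2·193 + 8·512 = 20513; centroid 20513/29 ≈ 707.34.
y-moment: 9·404 + 2·639 + 8·288 + 2·941 + 8·783 = 15364; centroid 15364/29 ≈ 529.79.

(707, 530)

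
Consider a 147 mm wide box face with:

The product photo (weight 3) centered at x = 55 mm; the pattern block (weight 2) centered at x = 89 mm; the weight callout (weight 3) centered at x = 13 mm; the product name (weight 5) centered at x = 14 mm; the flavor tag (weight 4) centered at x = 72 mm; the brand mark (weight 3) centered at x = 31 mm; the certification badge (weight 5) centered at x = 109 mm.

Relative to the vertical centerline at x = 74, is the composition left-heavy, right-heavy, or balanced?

left-heavy

Total weight = 3 + 2 + 3 + 5 + 4 + 3 + 5 = 25.
x: (3·55 + 2·89 + 3·13 + 5·14 + 4·72 + 3·31 + 5·109) / 25 = 1378 / 25 ≈ 55.12
Since 55.1 is left of 74, the composition reads left-heavy.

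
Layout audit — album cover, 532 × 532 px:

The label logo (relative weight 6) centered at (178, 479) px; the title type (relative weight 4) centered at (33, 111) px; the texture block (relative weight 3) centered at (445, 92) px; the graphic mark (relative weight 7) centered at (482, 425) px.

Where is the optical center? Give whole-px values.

Σw = 6 + 4 + 3 + 7 = 20.
Σw·x = 6·178 + 4·33 + 3·445 + 7·482 = 5909, so x̄ = 5909/20 ≈ 295.45.
Σw·y = 6·479 + 4·111 + 3·92 + 7·425 = 6569, so ȳ = 6569/20 ≈ 328.45.

(295, 328)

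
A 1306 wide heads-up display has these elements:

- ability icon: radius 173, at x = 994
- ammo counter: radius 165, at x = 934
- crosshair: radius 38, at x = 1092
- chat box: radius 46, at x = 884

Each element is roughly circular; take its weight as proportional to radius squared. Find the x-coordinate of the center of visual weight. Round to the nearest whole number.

x ≈ 966

r² weights: ability icon 173² = 29929, ammo counter 165² = 27225, crosshair 38² = 1444, chat box 46² = 2116. Total = 60714.
x: (29929·994 + 27225·934 + 1444·1092 + 2116·884) / 60714 = 58624968 / 60714 ≈ 965.59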